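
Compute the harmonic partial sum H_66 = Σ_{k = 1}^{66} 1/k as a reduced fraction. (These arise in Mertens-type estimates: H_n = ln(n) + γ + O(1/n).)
H_66 = 209060999005535159677640233/43787662374178602500420800

Direct summation: H_66 = 1 + 1/2 + ... + 1/66. The least common denominator is lcm(1, ..., 66) = 1182266884102822267511361600; over this denominator the numerator is 1182266884102822267511361600 + 591133442051411133755680800 + 394088961367607422503787200 + 295566721025705566877840400 + 236453376820564453502272320 + 197044480683803711251893600 + 168895269157546038215908800 + 147783360512852783438920200 + 131362987122535807501262400 + 118226688410282226751136160 + 107478807645711115228305600 + 98522240341901855625946800 + 90943606469447866731643200 + 84447634578773019107954400 + 78817792273521484500757440 + 73891680256426391719460100 + 69545110829577780441844800 + 65681493561267903750631200 + 62224572847516961447966400 + 59113344205141113375568080 + 56298423052515346071969600 + 53739403822855557614152800 + 51402908004470533370059200 + 49261120170950927812973400 + 47290675364112890700454464 + 45471803234723933365821600 + 43787662374178602500420800 + 42223817289386509553977200 + 40767823589752491983150400 + 39408896136760742250378720 + 38137641422671686048753600 + 36945840128213195859730050 + 35826269215237038409435200 + 34772555414788890220922400 + 33779053831509207643181760 + 32840746780633951875315600 + 31953159029806007230036800 + 31112286423758480723983200 + 30314535489815955577214400 + 29556672102570556687784040 + 28835777661044445549057600 + 28149211526257673035984800 + 27494578700065634128171200 + 26869701911427778807076400 + 26272597424507161500252480 + 25701454002235266685029600 + 25154614555379197181092800 + 24630560085475463906486700 + 24127895593935148316558400 + 23645337682056445350227232 + 23181703609859260147281600 + 22735901617361966682910800 + 22306922341562684292667200 + 21893831187089301250210400 + 21495761529142223045661120 + 21111908644693254776988600 + 20741524282505653815988800 + 20383911794876245991575200 + 20038421764454614703582400 + 19704448068380371125189360 + 19381424329554463401825600 + 19068820711335843024376800 + 18766141017505115357323200 + 18472920064106597929865025 + 18188721293889573346328640 + 17913134607618519204717600 = 5644646973149449311296286291, so H_66 = 5644646973149449311296286291/1182266884102822267511361600; reducing by gcd(5644646973149449311296286291, 1182266884102822267511361600) = 27 gives 209060999005535159677640233/43787662374178602500420800 ≈ 4.77443. (The PNT-adjacent estimate ln(66) + γ ≈ 4.76687 matches within O(1/n).)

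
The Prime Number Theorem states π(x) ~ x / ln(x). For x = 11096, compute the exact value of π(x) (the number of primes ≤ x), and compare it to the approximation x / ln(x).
π(11096) = 1345;  x/ln(x) ≈ 1191.28;  relative error ≈ 11.43%.

Directly count primes up to 11096: π(11096) = 1345. The PNT approximation gives 11096/ln(11096) ≈ 11096/9.31434 ≈ 1191.28. Relative error (π(x) − x/ln(x)) / π(x) ≈ 11.43%; the approximation is known to undercount slightly (Li(x) is a better estimate).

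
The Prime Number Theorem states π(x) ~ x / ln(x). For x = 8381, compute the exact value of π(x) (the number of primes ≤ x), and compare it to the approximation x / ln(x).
π(8381) = 1049;  x/ln(x) ≈ 927.75;  relative error ≈ 11.56%.

Directly count primes up to 8381: π(8381) = 1049. The PNT approximation gives 8381/ln(8381) ≈ 8381/9.03372 ≈ 927.75. Relative error (π(x) − x/ln(x)) / π(x) ≈ 11.56%; the approximation is known to undercount slightly (Li(x) is a better estimate).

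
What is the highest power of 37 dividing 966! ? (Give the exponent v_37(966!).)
v_37(966!) = 26

Legendre's formula: v_p(n!) = Σ_{k ≥ 1} ⌊n / p^k⌋. For p = 37, n = 966, the terms are:
  ⌊966/37^1⌋ = ⌊966/37⌋ = 26
(the next term ⌊966/37^2⌋ = 0, terminating the sum). Summing: v_37(966!) = 26 = 26.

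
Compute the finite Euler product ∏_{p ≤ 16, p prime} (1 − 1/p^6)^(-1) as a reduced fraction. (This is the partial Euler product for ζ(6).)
∏ = 14388679339409375/14143390691632128

The primes p ≤ 16 are [2, 3, 5, 7, 11, 13]. For each prime, (1 − 1/p^6)^(-1) = p^6 / (p^6 − 1). The product is (1 − 1/2^6)^(-1), (1 − 1/3^6)^(-1), (1 − 1/5^6)^(-1), (1 − 1/7^6)^(-1), (1 − 1/11^6)^(-1), (1 − 1/13^6)^(-1) = ∏ p^6 / (p^6 − 1) = 14388679339409375/14143390691632128.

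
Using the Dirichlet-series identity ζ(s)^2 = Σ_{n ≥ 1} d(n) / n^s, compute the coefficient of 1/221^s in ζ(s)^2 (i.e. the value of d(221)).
d(221) = 4

ζ(s)^2 = (Σ 1/m^s)(Σ 1/k^s). The coefficient of 1/n^s in the product is the number of ordered pairs (m, k) with mk = n, which equals d(n). For n = 221, divisors are [1, 13, 17, 221], so d(221) = 4.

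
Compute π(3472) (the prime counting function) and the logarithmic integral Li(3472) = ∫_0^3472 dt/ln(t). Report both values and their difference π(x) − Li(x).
π(3472) = 487;  Li(3472) ≈ 501.17;  π(x) − Li(x) ≈ -14.17.

Direct count of primes ≤ 3472 gives π(3472) = 487. Numerical evaluation of the logarithmic integral gives Li(3472) ≈ 501.17. The difference π(x) − Li(x) ≈ -14.17 is typically negative for small/moderate x (Li(x) overestimates), though Littlewood's theorem shows this sign changes infinitely often.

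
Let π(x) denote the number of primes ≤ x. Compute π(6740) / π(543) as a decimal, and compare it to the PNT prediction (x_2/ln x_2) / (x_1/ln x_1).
π(6740)/π(543) = 869/100 ≈ 8.6900;  PNT prediction ≈ 8.8662.

π(543) = 100 and π(6740) = 869, so π(6740)/π(543) ≈ 8.6900. The PNT-predicted ratio is (6740/ln(6740)) / (543/ln(543)) ≈ 8.8662. The two agree to within a few percent, as expected.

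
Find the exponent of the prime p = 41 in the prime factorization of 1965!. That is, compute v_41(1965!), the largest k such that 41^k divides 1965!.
v_41(1965!) = 48

Legendre's formula: v_p(n!) = Σ_{k ≥ 1} ⌊n / p^k⌋. For p = 41, n = 1965, the terms are:
  ⌊1965/41^1⌋ = ⌊1965/41⌋ = 47
  ⌊1965/41^2⌋ = ⌊1965/1681⌋ = 1
(the next term ⌊1965/41^3⌋ = 0, terminating the sum). Summing: v_41(1965!) = 47 + 1 = 48.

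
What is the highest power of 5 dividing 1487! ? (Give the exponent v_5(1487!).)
v_5(1487!) = 369

Legendre's formula: v_p(n!) = Σ_{k ≥ 1} ⌊n / p^k⌋. For p = 5, n = 1487, the terms are:
  ⌊1487/5^1⌋ = ⌊1487/5⌋ = 297
  ⌊1487/5^2⌋ = ⌊1487/25⌋ = 59
  ⌊1487/5^3⌋ = ⌊1487/125⌋ = 11
  ⌊1487/5^4⌋ = ⌊1487/625⌋ = 2
(the next term ⌊1487/5^5⌋ = 0, terminating the sum). Summing: v_5(1487!) = 297 + 59 + 11 + 2 = 369.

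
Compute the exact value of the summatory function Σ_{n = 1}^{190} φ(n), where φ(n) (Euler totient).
Σ_{n ≤ 190} φ(n) = 10976

Compute φ(n) for each 1 ≤ n ≤ 190: φ(1) = 1, φ(2) = 1, φ(3) = 2, φ(4) = 2, φ(5) = 4, φ(6) = 2, φ(7) = 6, φ(8) = 4, φ(9) = 6, φ(10) = 4, φ(11) = 10, φ(12) = 4, φ(13) = 12, φ(14) = 6, φ(15) = 8, φ(16) = 8, φ(17) = 16, φ(18) = 6, φ(19) = 18, φ(20) = 8, φ(21) = 12, φ(22) = 10, φ(23) = 22, φ(24) = 8, φ(25) = 20, φ(26) = 12, φ(27) = 18, φ(28) = 12, φ(29) = 28, φ(30) = 8, φ(31) = 30, φ(32) = 16, φ(33) = 20, φ(34) = 16, φ(35) = 24, φ(36) = 12, φ(37) = 36, φ(38) = 18, φ(39) = 24, φ(40) = 16, φ(41) = 40, φ(42) = 12, φ(43) = 42, φ(44) = 20, φ(45) = 24, φ(46) = 22, φ(47) = 46, φ(48) = 16, φ(49) = 42, φ(50) = 20, φ(51) = 32, φ(52) = 24, φ(53) = 52, φ(54) = 18, φ(55) = 40, φ(56) = 24, φ(57) = 36, φ(58) = 28, φ(59) = 58, φ(60) = 16, φ(61) = 60, φ(62) = 30, φ(63) = 36, φ(64) = 32, φ(65) = 48, φ(66) = 20, φ(67) = 66, φ(68) = 32, φ(69) = 44, φ(70) = 24, φ(71) = 70, φ(72) = 24, φ(73) = 72, φ(74) = 36, φ(75) = 40, φ(76) = 36, φ(77) = 60, φ(78) = 24, φ(79) = 78, φ(80) = 32, φ(81) = 54, φ(82) = 40, φ(83) = 82, φ(84) = 24, φ(85) = 64, φ(86) = 42, φ(87) = 56, φ(88) = 40, φ(89) = 88, φ(90) = 24, φ(91) = 72, φ(92) = 44, φ(93) = 60, φ(94) = 46, φ(95) = 72, φ(96) = 32, φ(97) = 96, φ(98) = 42, φ(99) = 60, φ(100) = 40, φ(101) = 100, φ(102) = 32, φ(103) = 102, φ(104) = 48, φ(105) = 48, φ(106) = 52, φ(107) = 106, φ(108) = 36, φ(109) = 108, φ(110) = 40, φ(111) = 72, φ(112) = 48, φ(113) = 112, φ(114) = 36, φ(115) = 88, φ(116) = 56, φ(117) = 72, φ(118) = 58, φ(119) = 96, φ(120) = 32, φ(121) = 110, φ(122) = 60, φ(123) = 80, φ(124) = 60, φ(125) = 100, φ(126) = 36, φ(127) = 126, φ(128) = 64, φ(129) = 84, φ(130) = 48, φ(131) = 130, φ(132) = 40, φ(133) = 108, φ(134) = 66, φ(135) = 72, φ(136) = 64, φ(137) = 136, φ(138) = 44, φ(139) = 138, φ(140) = 48, φ(141) = 92, φ(142) = 70, φ(143) = 120, φ(144) = 48, φ(145) = 112, φ(146) = 72, φ(147) = 84, φ(148) = 72, φ(149) = 148, φ(150) = 40, φ(151) = 150, φ(152) = 72, φ(153) = 96, φ(154) = 60, φ(155) = 120, φ(156) = 48, φ(157) = 156, φ(158) = 78, φ(159) = 104, φ(160) = 64, φ(161) = 132, φ(162) = 54, φ(163) = 162, φ(164) = 80, φ(165) = 80, φ(166) = 82, φ(167) = 166, φ(168) = 48, φ(169) = 156, φ(170) = 64, φ(171) = 108, φ(172) = 84, φ(173) = 172, φ(174) = 56, φ(175) = 120, φ(176) = 80, φ(177) = 116, φ(178) = 88, φ(179) = 178, φ(180) = 48, φ(181) = 180, φ(182) = 72, φ(183) = 120, φ(184) = 88, φ(185) = 144, φ(186) = 60, φ(187) = 160, φ(188) = 92, φ(189) = 108, φ(190) = 72. Summing all 190 values: 10976. (Average order: Σ_{n ≤ x} φ(n) ~ (3/π²) x². For x = 190, (3/π²)·190² ≈ 10973.08.)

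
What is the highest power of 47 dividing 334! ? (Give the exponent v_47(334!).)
v_47(334!) = 7

Legendre's formula: v_p(n!) = Σ_{k ≥ 1} ⌊n / p^k⌋. For p = 47, n = 334, the terms are:
  ⌊334/47^1⌋ = ⌊334/47⌋ = 7
(the next term ⌊334/47^2⌋ = 0, terminating the sum). Summing: v_47(334!) = 7 = 7.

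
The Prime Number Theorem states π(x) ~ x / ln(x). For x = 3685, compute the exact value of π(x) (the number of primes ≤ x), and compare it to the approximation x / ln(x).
π(3685) = 514;  x/ln(x) ≈ 448.73;  relative error ≈ 12.70%.

Directly count primes up to 3685: π(3685) = 514. The PNT approximation gives 3685/ln(3685) ≈ 3685/8.21203 ≈ 448.73. Relative error (π(x) − x/ln(x)) / π(x) ≈ 12.70%; the approximation is known to undercount slightly (Li(x) is a better estimate).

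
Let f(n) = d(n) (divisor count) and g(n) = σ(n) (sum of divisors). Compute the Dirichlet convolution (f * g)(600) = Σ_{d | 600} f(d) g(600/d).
(d * σ)(600) = 11592

Divisors of 600: [1, 2, 3, 4, 5, 6, 8, 10, 12, 15, 20, 24, 25, 30, 40, 50, 60, 75, 100, 120, 150, 200, 300, 600]. For each d | 600:
  d = 1: d(1) · σ(600/1) = 1 · 1860 = 1860
  d = 2: d(2) · σ(600/2) = 2 · 868 = 1736
  d = 3: d(3) · σ(600/3) = 2 · 465 = 930
  d = 4: d(4) · σ(600/4) = 3 · 372 = 1116
  d = 5: d(5) · σ(600/5) = 2 · 360 = 720
  d = 6: d(6) · σ(600/6) = 4 · 217 = 868
  d = 8: d(8) · σ(600/8) = 4 · 124 = 496
  d = 10: d(10) · σ(600/10) = 4 · 168 = 672
  d = 12: d(12) · σ(600/12) = 6 · 93 = 558
  d = 15: d(15) · σ(600/15) = 4 · 90 = 360
  d = 20: d(20) · σ(600/20) = 6 · 72 = 432
  d = 24: d(24) · σ(600/24) = 8 · 31 = 248
  d = 25: d(25) · σ(600/25) = 3 · 60 = 180
  d = 30: d(30) · σ(600/30) = 8 · 42 = 336
  d = 40: d(40) · σ(600/40) = 8 · 24 = 192
  d = 50: d(50) · σ(600/50) = 6 · 28 = 168
  d = 60: d(60) · σ(600/60) = 12 · 18 = 216
  d = 75: d(75) · σ(600/75) = 6 · 15 = 90
  d = 100: d(100) · σ(600/100) = 9 · 12 = 108
  d = 120: d(120) · σ(600/120) = 16 · 6 = 96
  d = 150: d(150) · σ(600/150) = 12 · 7 = 84
  d = 200: d(200) · σ(600/200) = 12 · 4 = 48
  d = 300: d(300) · σ(600/300) = 18 · 3 = 54
  d = 600: d(600) · σ(600/600) = 24 · 1 = 24
Summing: (d * σ)(600) = 1860 + 1736 + 930 + 1116 + 720 + 868 + 496 + 672 + 558 + 360 + 432 + 248 + 180 + 336 + 192 + 168 + 216 + 90 + 108 + 96 + 84 + 48 + 54 + 24 = 11592.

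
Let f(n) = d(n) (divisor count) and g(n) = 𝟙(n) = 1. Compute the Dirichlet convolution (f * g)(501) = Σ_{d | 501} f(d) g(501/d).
(d * 𝟙)(501) = 9

Divisors of 501: [1, 3, 167, 501]. For each d | 501:
  d = 1: d(1) · 𝟙(501/1) = 1 · 1 = 1
  d = 3: d(3) · 𝟙(501/3) = 2 · 1 = 2
  d = 167: d(167) · 𝟙(501/167) = 2 · 1 = 2
  d = 501: d(501) · 𝟙(501/501) = 4 · 1 = 4
Summing: (d * 𝟙)(501) = 1 + 2 + 2 + 4 = 9.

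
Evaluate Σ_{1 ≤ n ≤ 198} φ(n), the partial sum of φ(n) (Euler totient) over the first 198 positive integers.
Σ_{n ≤ 198} φ(n) = 11954

Compute φ(n) for each 1 ≤ n ≤ 198: φ(1) = 1, φ(2) = 1, φ(3) = 2, φ(4) = 2, φ(5) = 4, φ(6) = 2, φ(7) = 6, φ(8) = 4, φ(9) = 6, φ(10) = 4, φ(11) = 10, φ(12) = 4, φ(13) = 12, φ(14) = 6, φ(15) = 8, φ(16) = 8, φ(17) = 16, φ(18) = 6, φ(19) = 18, φ(20) = 8, φ(21) = 12, φ(22) = 10, φ(23) = 22, φ(24) = 8, φ(25) = 20, φ(26) = 12, φ(27) = 18, φ(28) = 12, φ(29) = 28, φ(30) = 8, φ(31) = 30, φ(32) = 16, φ(33) = 20, φ(34) = 16, φ(35) = 24, φ(36) = 12, φ(37) = 36, φ(38) = 18, φ(39) = 24, φ(40) = 16, φ(41) = 40, φ(42) = 12, φ(43) = 42, φ(44) = 20, φ(45) = 24, φ(46) = 22, φ(47) = 46, φ(48) = 16, φ(49) = 42, φ(50) = 20, φ(51) = 32, φ(52) = 24, φ(53) = 52, φ(54) = 18, φ(55) = 40, φ(56) = 24, φ(57) = 36, φ(58) = 28, φ(59) = 58, φ(60) = 16, φ(61) = 60, φ(62) = 30, φ(63) = 36, φ(64) = 32, φ(65) = 48, φ(66) = 20, φ(67) = 66, φ(68) = 32, φ(69) = 44, φ(70) = 24, φ(71) = 70, φ(72) = 24, φ(73) = 72, φ(74) = 36, φ(75) = 40, φ(76) = 36, φ(77) = 60, φ(78) = 24, φ(79) = 78, φ(80) = 32, φ(81) = 54, φ(82) = 40, φ(83) = 82, φ(84) = 24, φ(85) = 64, φ(86) = 42, φ(87) = 56, φ(88) = 40, φ(89) = 88, φ(90) = 24, φ(91) = 72, φ(92) = 44, φ(93) = 60, φ(94) = 46, φ(95) = 72, φ(96) = 32, φ(97) = 96, φ(98) = 42, φ(99) = 60, φ(100) = 40, φ(101) = 100, φ(102) = 32, φ(103) = 102, φ(104) = 48, φ(105) = 48, φ(106) = 52, φ(107) = 106, φ(108) = 36, φ(109) = 108, φ(110) = 40, φ(111) = 72, φ(112) = 48, φ(113) = 112, φ(114) = 36, φ(115) = 88, φ(116) = 56, φ(117) = 72, φ(118) = 58, φ(119) = 96, φ(120) = 32, φ(121) = 110, φ(122) = 60, φ(123) = 80, φ(124) = 60, φ(125) = 100, φ(126) = 36, φ(127) = 126, φ(128) = 64, φ(129) = 84, φ(130) = 48, φ(131) = 130, φ(132) = 40, φ(133) = 108, φ(134) = 66, φ(135) = 72, φ(136) = 64, φ(137) = 136, φ(138) = 44, φ(139) = 138, φ(140) = 48, φ(141) = 92, φ(142) = 70, φ(143) = 120, φ(144) = 48, φ(145) = 112, φ(146) = 72, φ(147) = 84, φ(148) = 72, φ(149) = 148, φ(150) = 40, φ(151) = 150, φ(152) = 72, φ(153) = 96, φ(154) = 60, φ(155) = 120, φ(156) = 48, φ(157) = 156, φ(158) = 78, φ(159) = 104, φ(160) = 64, φ(161) = 132, φ(162) = 54, φ(163) = 162, φ(164) = 80, φ(165) = 80, φ(166) = 82, φ(167) = 166, φ(168) = 48, φ(169) = 156, φ(170) = 64, φ(171) = 108, φ(172) = 84, φ(173) = 172, φ(174) = 56, φ(175) = 120, φ(176) = 80, φ(177) = 116, φ(178) = 88, φ(179) = 178, φ(180) = 48, φ(181) = 180, φ(182) = 72, φ(183) = 120, φ(184) = 88, φ(185) = 144, φ(186) = 60, φ(187) = 160, φ(188) = 92, φ(189) = 108, φ(190) = 72, φ(191) = 190, φ(192) = 64, φ(193) = 192, φ(194) = 96, φ(195) = 96, φ(196) = 84, φ(197) = 196, φ(198) = 60. Summing all 198 values: 11954. (Average order: Σ_{n ≤ x} φ(n) ~ (3/π²) x². For x = 198, (3/π²)·198² ≈ 11916.59.)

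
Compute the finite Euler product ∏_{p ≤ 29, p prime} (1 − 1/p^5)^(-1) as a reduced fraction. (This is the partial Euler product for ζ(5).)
∏ = 1706768644476839297326853940371821133625/1645986201084174767898449645913882788864

The primes p ≤ 29 are [2, 3, 5, 7, 11, 13, 17, 19, 23, 29]. For each prime, (1 − 1/p^5)^(-1) = p^5 / (p^5 − 1). The product is (1 − 1/2^5)^(-1), (1 − 1/3^5)^(-1), (1 − 1/5^5)^(-1), (1 − 1/7^5)^(-1), (1 − 1/11^5)^(-1), (1 − 1/13^5)^(-1), (1 − 1/17^5)^(-1), (1 − 1/19^5)^(-1), (1 − 1/23^5)^(-1), (1 − 1/29^5)^(-1) = ∏ p^5 / (p^5 − 1) = 1706768644476839297326853940371821133625/1645986201084174767898449645913882788864.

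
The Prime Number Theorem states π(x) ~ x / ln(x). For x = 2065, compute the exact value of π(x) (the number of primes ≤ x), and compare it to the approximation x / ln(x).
π(2065) = 311;  x/ln(x) ≈ 270.54;  relative error ≈ 13.01%.

Directly count primes up to 2065: π(2065) = 311. The PNT approximation gives 2065/ln(2065) ≈ 2065/7.63289 ≈ 270.54. Relative error (π(x) − x/ln(x)) / π(x) ≈ 13.01%; the approximation is known to undercount slightly (Li(x) is a better estimate).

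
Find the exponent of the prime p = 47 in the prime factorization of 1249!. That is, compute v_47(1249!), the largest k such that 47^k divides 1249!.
v_47(1249!) = 26

Legendre's formula: v_p(n!) = Σ_{k ≥ 1} ⌊n / p^k⌋. For p = 47, n = 1249, the terms are:
  ⌊1249/47^1⌋ = ⌊1249/47⌋ = 26
(the next term ⌊1249/47^2⌋ = 0, terminating the sum). Summing: v_47(1249!) = 26 = 26.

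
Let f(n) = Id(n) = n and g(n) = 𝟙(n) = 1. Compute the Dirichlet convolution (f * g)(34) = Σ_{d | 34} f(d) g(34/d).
(Id * 𝟙)(34) = 54

Divisors of 34: [1, 2, 17, 34]. For each d | 34:
  d = 1: Id(1) · 𝟙(34/1) = 1 · 1 = 1
  d = 2: Id(2) · 𝟙(34/2) = 2 · 1 = 2
  d = 17: Id(17) · 𝟙(34/17) = 17 · 1 = 17
  d = 34: Id(34) · 𝟙(34/34) = 34 · 1 = 34
Summing: (Id * 𝟙)(34) = 1 + 2 + 17 + 34 = 54.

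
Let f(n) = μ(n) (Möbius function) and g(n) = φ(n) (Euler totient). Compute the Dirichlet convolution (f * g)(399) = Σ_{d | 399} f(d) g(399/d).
(μ * φ)(399) = 85

Divisors of 399: [1, 3, 7, 19, 21, 57, 133, 399]. For each d | 399:
  d = 1: μ(1) · φ(399/1) = 1 · 216 = 216
  d = 3: μ(3) · φ(399/3) = -1 · 108 = -108
  d = 7: μ(7) · φ(399/7) = -1 · 36 = -36
  d = 19: μ(19) · φ(399/19) = -1 · 12 = -12
  d = 21: μ(21) · φ(399/21) = 1 · 18 = 18
  d = 57: μ(57) · φ(399/57) = 1 · 6 = 6
  d = 133: μ(133) · φ(399/133) = 1 · 2 = 2
  d = 399: μ(399) · φ(399/399) = -1 · 1 = -1
Summing: (μ * φ)(399) = 216 + -108 + -36 + -12 + 18 + 6 + 2 + -1 = 85.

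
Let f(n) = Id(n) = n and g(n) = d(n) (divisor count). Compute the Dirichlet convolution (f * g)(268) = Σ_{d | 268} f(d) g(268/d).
(Id * d)(268) = 759

Divisors of 268: [1, 2, 4, 67, 134, 268]. For each d | 268:
  d = 1: Id(1) · d(268/1) = 1 · 6 = 6
  d = 2: Id(2) · d(268/2) = 2 · 4 = 8
  d = 4: Id(4) · d(268/4) = 4 · 2 = 8
  d = 67: Id(67) · d(268/67) = 67 · 3 = 201
  d = 134: Id(134) · d(268/134) = 134 · 2 = 268
  d = 268: Id(268) · d(268/268) = 268 · 1 = 268
Summing: (Id * d)(268) = 6 + 8 + 8 + 201 + 268 + 268 = 759.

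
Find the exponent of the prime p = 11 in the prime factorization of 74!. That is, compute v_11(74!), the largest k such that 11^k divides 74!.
v_11(74!) = 6

Legendre's formula: v_p(n!) = Σ_{k ≥ 1} ⌊n / p^k⌋. For p = 11, n = 74, the terms are:
  ⌊74/11^1⌋ = ⌊74/11⌋ = 6
(the next term ⌊74/11^2⌋ = 0, terminating the sum). Summing: v_11(74!) = 6 = 6.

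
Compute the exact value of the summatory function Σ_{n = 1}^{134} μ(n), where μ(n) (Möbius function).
Σ_{n ≤ 134} μ(n) = -1

Compute μ(n) for each 1 ≤ n ≤ 134: μ(1) = 1, μ(2) = -1, μ(3) = -1, μ(4) = 0, μ(5) = -1, μ(6) = 1, μ(7) = -1, μ(8) = 0, μ(9) = 0, μ(10) = 1, μ(11) = -1, μ(12) = 0, μ(13) = -1, μ(14) = 1, μ(15) = 1, μ(16) = 0, μ(17) = -1, μ(18) = 0, μ(19) = -1, μ(20) = 0, μ(21) = 1, μ(22) = 1, μ(23) = -1, μ(24) = 0, μ(25) = 0, μ(26) = 1, μ(27) = 0, μ(28) = 0, μ(29) = -1, μ(30) = -1, μ(31) = -1, μ(32) = 0, μ(33) = 1, μ(34) = 1, μ(35) = 1, μ(36) = 0, μ(37) = -1, μ(38) = 1, μ(39) = 1, μ(40) = 0, μ(41) = -1, μ(42) = -1, μ(43) = -1, μ(44) = 0, μ(45) = 0, μ(46) = 1, μ(47) = -1, μ(48) = 0, μ(49) = 0, μ(50) = 0, μ(51) = 1, μ(52) = 0, μ(53) = -1, μ(54) = 0, μ(55) = 1, μ(56) = 0, μ(57) = 1, μ(58) = 1, μ(59) = -1, μ(60) = 0, μ(61) = -1, μ(62) = 1, μ(63) = 0, μ(64) = 0, μ(65) = 1, μ(66) = -1, μ(67) = -1, μ(68) = 0, μ(69) = 1, μ(70) = -1, μ(71) = -1, μ(72) = 0, μ(73) = -1, μ(74) = 1, μ(75) = 0, μ(76) = 0, μ(77) = 1, μ(78) = -1, μ(79) = -1, μ(80) = 0, μ(81) = 0, μ(82) = 1, μ(83) = -1, μ(84) = 0, μ(85) = 1, μ(86) = 1, μ(87) = 1, μ(88) = 0, μ(89) = -1, μ(90) = 0, μ(91) = 1, μ(92) = 0, μ(93) = 1, μ(94) = 1, μ(95) = 1, μ(96) = 0, μ(97) = -1, μ(98) = 0, μ(99) = 0, μ(100) = 0, μ(101) = -1, μ(102) = -1, μ(103) = -1, μ(104) = 0, μ(105) = -1, μ(106) = 1, μ(107) = -1, μ(108) = 0, μ(109) = -1, μ(110) = -1, μ(111) = 1, μ(112) = 0, μ(113) = -1, μ(114) = -1, μ(115) = 1, μ(116) = 0, μ(117) = 0, μ(118) = 1, μ(119) = 1, μ(120) = 0, μ(121) = 0, μ(122) = 1, μ(123) = 1, μ(124) = 0, μ(125) = 0, μ(126) = 0, μ(127) = -1, μ(128) = 0, μ(129) = 1, μ(130) = -1, μ(131) = -1, μ(132) = 0, μ(133) = 1, μ(134) = 1. Summing all 134 values: -1. (Mertens function M(x) = Σ_{n ≤ x} μ(n); on average M(x) should be small (PNT ⟺ M(x) = o(x)).)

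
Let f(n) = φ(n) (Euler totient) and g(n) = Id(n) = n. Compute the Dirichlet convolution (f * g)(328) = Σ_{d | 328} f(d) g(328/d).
(φ * Id)(328) = 1620

Divisors of 328: [1, 2, 4, 8, 41, 82, 164, 328]. For each d | 328:
  d = 1: φ(1) · Id(328/1) = 1 · 328 = 328
  d = 2: φ(2) · Id(328/2) = 1 · 164 = 164
  d = 4: φ(4) · Id(328/4) = 2 · 82 = 164
  d = 8: φ(8) · Id(328/8) = 4 · 41 = 164
  d = 41: φ(41) · Id(328/41) = 40 · 8 = 320
  d = 82: φ(82) · Id(328/82) = 40 · 4 = 160
  d = 164: φ(164) · Id(328/164) = 80 · 2 = 160
  d = 328: φ(328) · Id(328/328) = 160 · 1 = 160
Summing: (φ * Id)(328) = 328 + 164 + 164 + 164 + 320 + 160 + 160 + 160 = 1620.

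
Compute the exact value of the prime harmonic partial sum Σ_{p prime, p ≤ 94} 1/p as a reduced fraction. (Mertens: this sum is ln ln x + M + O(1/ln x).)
Σ 1/p = 42605658161771733665696611824842057/23768741896345550770650537601358310

π(94) = 24, so the primes ≤ 94 are [2, 3, 5, 7, 11, 13, 17, 19, 23, 29, 31, 37, 41, 43, 47, 53, 59, 61, 67, 71, 73, 79, 83, 89]. Summing 1/p over these primes: 42605658161771733665696611824842057/23768741896345550770650537601358310 ≈ 1.7925. Mertens estimate ln ln(94) + 0.2615 ≈ 1.7751.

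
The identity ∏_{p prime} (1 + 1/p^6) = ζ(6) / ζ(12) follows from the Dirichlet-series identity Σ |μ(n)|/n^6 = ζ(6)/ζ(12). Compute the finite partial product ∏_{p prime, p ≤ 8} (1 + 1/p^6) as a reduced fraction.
∏ = 17446405561/17153224200

The primes p ≤ 8 are [2, 3, 5, 7]. For each, (1 + 1/p^6) = (p^6 + 1)/p^6. Multiplying these fractions over p ∈ [2, 3, 5, 7] gives 17446405561/17153224200. (In the limit P → ∞ this tends to ζ(6)/ζ(12).)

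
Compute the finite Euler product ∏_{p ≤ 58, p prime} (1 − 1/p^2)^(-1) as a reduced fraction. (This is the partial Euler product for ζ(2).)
∏ = 35034630647548196605993834769/21373637931227167970033664000

The primes p ≤ 58 are [2, 3, 5, 7, 11, 13, 17, 19, 23, 29, 31, 37, 41, 43, 47, 53]. For each prime, (1 − 1/p^2)^(-1) = p^2 / (p^2 − 1). The product is (1 − 1/2^2)^(-1), (1 − 1/3^2)^(-1), (1 − 1/5^2)^(-1), (1 − 1/7^2)^(-1), (1 − 1/11^2)^(-1), (1 − 1/13^2)^(-1), (1 − 1/17^2)^(-1), (1 − 1/19^2)^(-1), (1 − 1/23^2)^(-1), (1 − 1/29^2)^(-1), (1 − 1/31^2)^(-1), (1 − 1/37^2)^(-1), (1 − 1/41^2)^(-1), (1 − 1/43^2)^(-1), (1 − 1/47^2)^(-1), (1 − 1/53^2)^(-1) = ∏ p^2 / (p^2 − 1) = 35034630647548196605993834769/21373637931227167970033664000.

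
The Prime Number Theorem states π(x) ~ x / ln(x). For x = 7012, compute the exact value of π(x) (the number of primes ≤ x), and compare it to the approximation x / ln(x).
π(7012) = 901;  x/ln(x) ≈ 791.84;  relative error ≈ 12.12%.

Directly count primes up to 7012: π(7012) = 901. The PNT approximation gives 7012/ln(7012) ≈ 7012/8.85538 ≈ 791.84. Relative error (π(x) − x/ln(x)) / π(x) ≈ 12.12%; the approximation is known to undercount slightly (Li(x) is a better estimate).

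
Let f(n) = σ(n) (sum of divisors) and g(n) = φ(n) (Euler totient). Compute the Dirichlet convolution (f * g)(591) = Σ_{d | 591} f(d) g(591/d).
(σ * φ)(591) = 2364

Divisors of 591: [1, 3, 197, 591]. For each d | 591:
  d = 1: σ(1) · φ(591/1) = 1 · 392 = 392
  d = 3: σ(3) · φ(591/3) = 4 · 196 = 784
  d = 197: σ(197) · φ(591/197) = 198 · 2 = 396
  d = 591: σ(591) · φ(591/591) = 792 · 1 = 792
Summing: (σ * φ)(591) = 392 + 784 + 396 + 792 = 2364.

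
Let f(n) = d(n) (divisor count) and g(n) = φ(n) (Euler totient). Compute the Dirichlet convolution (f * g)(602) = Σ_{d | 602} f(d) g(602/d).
(d * φ)(602) = 1056

Divisors of 602: [1, 2, 7, 14, 43, 86, 301, 602]. For each d | 602:
  d = 1: d(1) · φ(602/1) = 1 · 252 = 252
  d = 2: d(2) · φ(602/2) = 2 · 252 = 504
  d = 7: d(7) · φ(602/7) = 2 · 42 = 84
  d = 14: d(14) · φ(602/14) = 4 · 42 = 168
  d = 43: d(43) · φ(602/43) = 2 · 6 = 12
  d = 86: d(86) · φ(602/86) = 4 · 6 = 24
  d = 301: d(301) · φ(602/301) = 4 · 1 = 4
  d = 602: d(602) · φ(602/602) = 8 · 1 = 8
Summing: (d * φ)(602) = 252 + 504 + 84 + 168 + 12 + 24 + 4 + 8 = 1056.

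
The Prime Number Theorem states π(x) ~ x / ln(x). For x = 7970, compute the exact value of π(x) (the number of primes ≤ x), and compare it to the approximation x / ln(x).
π(7970) = 1006;  x/ln(x) ≈ 887.19;  relative error ≈ 11.81%.

Directly count primes up to 7970: π(7970) = 1006. The PNT approximation gives 7970/ln(7970) ≈ 7970/8.98344 ≈ 887.19. Relative error (π(x) − x/ln(x)) / π(x) ≈ 11.81%; the approximation is known to undercount slightly (Li(x) is a better estimate).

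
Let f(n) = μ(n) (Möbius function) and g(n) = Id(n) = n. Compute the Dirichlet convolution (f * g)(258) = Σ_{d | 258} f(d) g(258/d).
(μ * Id)(258) = 84

Divisors of 258: [1, 2, 3, 6, 43, 86, 129, 258]. For each d | 258:
  d = 1: μ(1) · Id(258/1) = 1 · 258 = 258
  d = 2: μ(2) · Id(258/2) = -1 · 129 = -129
  d = 3: μ(3) · Id(258/3) = -1 · 86 = -86
  d = 6: μ(6) · Id(258/6) = 1 · 43 = 43
  d = 43: μ(43) · Id(258/43) = -1 · 6 = -6
  d = 86: μ(86) · Id(258/86) = 1 · 3 = 3
  d = 129: μ(129) · Id(258/129) = 1 · 2 = 2
  d = 258: μ(258) · Id(258/258) = -1 · 1 = -1
Summing: (μ * Id)(258) = 258 + -129 + -86 + 43 + -6 + 3 + 2 + -1 = 84.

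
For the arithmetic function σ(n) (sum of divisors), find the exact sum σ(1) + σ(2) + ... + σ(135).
Σ_{n ≤ 135} σ(n) = 15035

Compute σ(n) for each 1 ≤ n ≤ 135: σ(1) = 1, σ(2) = 3, σ(3) = 4, σ(4) = 7, σ(5) = 6, σ(6) = 12, σ(7) = 8, σ(8) = 15, σ(9) = 13, σ(10) = 18, σ(11) = 12, σ(12) = 28, σ(13) = 14, σ(14) = 24, σ(15) = 24, σ(16) = 31, σ(17) = 18, σ(18) = 39, σ(19) = 20, σ(20) = 42, σ(21) = 32, σ(22) = 36, σ(23) = 24, σ(24) = 60, σ(25) = 31, σ(26) = 42, σ(27) = 40, σ(28) = 56, σ(29) = 30, σ(30) = 72, σ(31) = 32, σ(32) = 63, σ(33) = 48, σ(34) = 54, σ(35) = 48, σ(36) = 91, σ(37) = 38, σ(38) = 60, σ(39) = 56, σ(40) = 90, σ(41) = 42, σ(42) = 96, σ(43) = 44, σ(44) = 84, σ(45) = 78, σ(46) = 72, σ(47) = 48, σ(48) = 124, σ(49) = 57, σ(50) = 93, σ(51) = 72, σ(52) = 98, σ(53) = 54, σ(54) = 120, σ(55) = 72, σ(56) = 120, σ(57) = 80, σ(58) = 90, σ(59) = 60, σ(60) = 168, σ(61) = 62, σ(62) = 96, σ(63) = 104, σ(64) = 127, σ(65) = 84, σ(66) = 144, σ(67) = 68, σ(68) = 126, σ(69) = 96, σ(70) = 144, σ(71) = 72, σ(72) = 195, σ(73) = 74, σ(74) = 114, σ(75) = 124, σ(76) = 140, σ(77) = 96, σ(78) = 168, σ(79) = 80, σ(80) = 186, σ(81) = 121, σ(82) = 126, σ(83) = 84, σ(84) = 224, σ(85) = 108, σ(86) = 132, σ(87) = 120, σ(88) = 180, σ(89) = 90, σ(90) = 234, σ(91) = 112, σ(92) = 168, σ(93) = 128, σ(94) = 144, σ(95) = 120, σ(96) = 252, σ(97) = 98, σ(98) = 171, σ(99) = 156, σ(100) = 217, σ(101) = 102, σ(102) = 216, σ(103) = 104, σ(104) = 210, σ(105) = 192, σ(106) = 162, σ(107) = 108, σ(108) = 280, σ(109) = 110, σ(110) = 216, σ(111) = 152, σ(112) = 248, σ(113) = 114, σ(114) = 240, σ(115) = 144, σ(116) = 210, σ(117) = 182, σ(118) = 180, σ(119) = 144, σ(120) = 360, σ(121) = 133, σ(122) = 186, σ(123) = 168, σ(124) = 224, σ(125) = 156, σ(126) = 312, σ(127) = 128, σ(128) = 255, σ(129) = 176, σ(130) = 252, σ(131) = 132, σ(132) = 336, σ(133) = 160, σ(134) = 204, σ(135) = 240. Summing all 135 values: 15035. (Average order: Σ_{n ≤ x} σ(n) ~ (π²/12) x². For x = 135, (π²/12)·135² ≈ 14989.46.)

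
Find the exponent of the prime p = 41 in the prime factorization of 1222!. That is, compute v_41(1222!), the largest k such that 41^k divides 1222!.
v_41(1222!) = 29

Legendre's formula: v_p(n!) = Σ_{k ≥ 1} ⌊n / p^k⌋. For p = 41, n = 1222, the terms are:
  ⌊1222/41^1⌋ = ⌊1222/41⌋ = 29
(the next term ⌊1222/41^2⌋ = 0, terminating the sum). Summing: v_41(1222!) = 29 = 29.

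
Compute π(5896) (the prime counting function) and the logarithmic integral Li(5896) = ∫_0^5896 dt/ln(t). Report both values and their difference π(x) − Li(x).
π(5896) = 775;  Li(5896) ≈ 788.45;  π(x) − Li(x) ≈ -13.45.

Direct count of primes ≤ 5896 gives π(5896) = 775. Numerical evaluation of the logarithmic integral gives Li(5896) ≈ 788.45. The difference π(x) − Li(x) ≈ -13.45 is typically negative for small/moderate x (Li(x) overestimates), though Littlewood's theorem shows this sign changes infinitely often.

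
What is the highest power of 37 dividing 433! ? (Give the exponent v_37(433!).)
v_37(433!) = 11

Legendre's formula: v_p(n!) = Σ_{k ≥ 1} ⌊n / p^k⌋. For p = 37, n = 433, the terms are:
  ⌊433/37^1⌋ = ⌊433/37⌋ = 11
(the next term ⌊433/37^2⌋ = 0, terminating the sum). Summing: v_37(433!) = 11 = 11.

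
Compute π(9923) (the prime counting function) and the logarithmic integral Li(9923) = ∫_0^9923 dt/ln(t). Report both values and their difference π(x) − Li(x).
π(9923) = 1223;  Li(9923) ≈ 1237.77;  π(x) − Li(x) ≈ -14.77.

Direct count of primes ≤ 9923 gives π(9923) = 1223. Numerical evaluation of the logarithmic integral gives Li(9923) ≈ 1237.77. The difference π(x) − Li(x) ≈ -14.77 is typically negative for small/moderate x (Li(x) overestimates), though Littlewood's theorem shows this sign changes infinitely often.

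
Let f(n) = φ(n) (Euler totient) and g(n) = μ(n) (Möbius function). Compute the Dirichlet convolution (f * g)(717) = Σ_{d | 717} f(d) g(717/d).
(φ * μ)(717) = 237

Divisors of 717: [1, 3, 239, 717]. For each d | 717:
  d = 1: φ(1) · μ(717/1) = 1 · 1 = 1
  d = 3: φ(3) · μ(717/3) = 2 · -1 = -2
  d = 239: φ(239) · μ(717/239) = 238 · -1 = -238
  d = 717: φ(717) · μ(717/717) = 476 · 1 = 476
Summing: (φ * μ)(717) = 1 + -2 + -238 + 476 = 237.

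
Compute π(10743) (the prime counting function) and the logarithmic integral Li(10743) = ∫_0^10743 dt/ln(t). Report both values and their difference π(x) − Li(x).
π(10743) = 1310;  Li(10743) ≈ 1326.49;  π(x) − Li(x) ≈ -16.49.

Direct count of primes ≤ 10743 gives π(10743) = 1310. Numerical evaluation of the logarithmic integral gives Li(10743) ≈ 1326.49. The difference π(x) − Li(x) ≈ -16.49 is typically negative for small/moderate x (Li(x) overestimates), though Littlewood's theorem shows this sign changes infinitely often.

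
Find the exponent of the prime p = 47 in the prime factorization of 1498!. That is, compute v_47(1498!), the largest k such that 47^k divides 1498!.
v_47(1498!) = 31

Legendre's formula: v_p(n!) = Σ_{k ≥ 1} ⌊n / p^k⌋. For p = 47, n = 1498, the terms are:
  ⌊1498/47^1⌋ = ⌊1498/47⌋ = 31
(the next term ⌊1498/47^2⌋ = 0, terminating the sum). Summing: v_47(1498!) = 31 = 31.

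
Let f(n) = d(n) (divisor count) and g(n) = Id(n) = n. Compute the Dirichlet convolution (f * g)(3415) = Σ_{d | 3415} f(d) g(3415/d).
(d * Id)(3415) = 4795

Divisors of 3415: [1, 5, 683, 3415]. For each d | 3415:
  d = 1: d(1) · Id(3415/1) = 1 · 3415 = 3415
  d = 5: d(5) · Id(3415/5) = 2 · 683 = 1366
  d = 683: d(683) · Id(3415/683) = 2 · 5 = 10
  d = 3415: d(3415) · Id(3415/3415) = 4 · 1 = 4
Summing: (d * Id)(3415) = 3415 + 1366 + 10 + 4 = 4795.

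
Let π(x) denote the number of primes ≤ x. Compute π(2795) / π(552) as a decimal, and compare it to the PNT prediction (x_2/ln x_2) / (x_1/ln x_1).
π(2795)/π(552) = 406/101 ≈ 4.0198;  PNT prediction ≈ 4.0284.

π(552) = 101 and π(2795) = 406, so π(2795)/π(552) ≈ 4.0198. The PNT-predicted ratio is (2795/ln(2795)) / (552/ln(552)) ≈ 4.0284. The two agree to within a few percent, as expected.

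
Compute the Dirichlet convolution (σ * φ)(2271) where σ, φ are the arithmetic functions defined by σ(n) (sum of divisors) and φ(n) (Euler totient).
(σ * φ)(2271) = 9084

Divisors of 2271: [1, 3, 757, 2271]. For each d | 2271:
  d = 1: σ(1) · φ(2271/1) = 1 · 1512 = 1512
  d = 3: σ(3) · φ(2271/3) = 4 · 756 = 3024
  d = 757: σ(757) · φ(2271/757) = 758 · 2 = 1516
  d = 2271: σ(2271) · φ(2271/2271) = 3032 · 1 = 3032
Summing: (σ * φ)(2271) = 1512 + 3024 + 1516 + 3032 = 9084.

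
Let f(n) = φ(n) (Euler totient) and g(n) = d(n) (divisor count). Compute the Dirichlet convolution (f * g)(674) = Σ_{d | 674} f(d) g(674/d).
(φ * d)(674) = 1014

Divisors of 674: [1, 2, 337, 674]. For each d | 674:
  d = 1: φ(1) · d(674/1) = 1 · 4 = 4
  d = 2: φ(2) · d(674/2) = 1 · 2 = 2
  d = 337: φ(337) · d(674/337) = 336 · 2 = 672
  d = 674: φ(674) · d(674/674) = 336 · 1 = 336
Summing: (φ * d)(674) = 4 + 2 + 672 + 336 = 1014.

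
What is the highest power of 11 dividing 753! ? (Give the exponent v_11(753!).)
v_11(753!) = 74

Legendre's formula: v_p(n!) = Σ_{k ≥ 1} ⌊n / p^k⌋. For p = 11, n = 753, the terms are:
  ⌊753/11^1⌋ = ⌊753/11⌋ = 68
  ⌊753/11^2⌋ = ⌊753/121⌋ = 6
(the next term ⌊753/11^3⌋ = 0, terminating the sum). Summing: v_11(753!) = 68 + 6 = 74.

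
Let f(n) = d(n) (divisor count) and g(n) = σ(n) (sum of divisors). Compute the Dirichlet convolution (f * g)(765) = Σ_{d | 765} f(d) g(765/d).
(d * σ)(765) = 3840

Divisors of 765: [1, 3, 5, 9, 15, 17, 45, 51, 85, 153, 255, 765]. For each d | 765:
  d = 1: d(1) · σ(765/1) = 1 · 1404 = 1404
  d = 3: d(3) · σ(765/3) = 2 · 432 = 864
  d = 5: d(5) · σ(765/5) = 2 · 234 = 468
  d = 9: d(9) · σ(765/9) = 3 · 108 = 324
  d = 15: d(15) · σ(765/15) = 4 · 72 = 288
  d = 17: d(17) · σ(765/17) = 2 · 78 = 156
  d = 45: d(45) · σ(765/45) = 6 · 18 = 108
  d = 51: d(51) · σ(765/51) = 4 · 24 = 96
  d = 85: d(85) · σ(765/85) = 4 · 13 = 52
  d = 153: d(153) · σ(765/153) = 6 · 6 = 36
  d = 255: d(255) · σ(765/255) = 8 · 4 = 32
  d = 765: d(765) · σ(765/765) = 12 · 1 = 12
Summing: (d * σ)(765) = 1404 + 864 + 468 + 324 + 288 + 156 + 108 + 96 + 52 + 36 + 32 + 12 = 3840.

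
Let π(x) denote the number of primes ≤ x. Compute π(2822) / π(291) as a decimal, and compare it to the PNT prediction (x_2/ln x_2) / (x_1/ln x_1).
π(2822)/π(291) = 410/61 ≈ 6.7213;  PNT prediction ≈ 6.9246.

π(291) = 61 and π(2822) = 410, so π(2822)/π(291) ≈ 6.7213. The PNT-predicted ratio is (2822/ln(2822)) / (291/ln(291)) ≈ 6.9246. The two agree to within a few percent, as expected.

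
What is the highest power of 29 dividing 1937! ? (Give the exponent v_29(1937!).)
v_29(1937!) = 68

Legendre's formula: v_p(n!) = Σ_{k ≥ 1} ⌊n / p^k⌋. For p = 29, n = 1937, the terms are:
  ⌊1937/29^1⌋ = ⌊1937/29⌋ = 66
  ⌊1937/29^2⌋ = ⌊1937/841⌋ = 2
(the next term ⌊1937/29^3⌋ = 0, terminating the sum). Summing: v_29(1937!) = 66 + 2 = 68.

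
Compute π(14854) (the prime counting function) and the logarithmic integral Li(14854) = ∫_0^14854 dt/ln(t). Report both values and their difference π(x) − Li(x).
π(14854) = 1740;  Li(14854) ≈ 1761.43;  π(x) − Li(x) ≈ -21.43.

Direct count of primes ≤ 14854 gives π(14854) = 1740. Numerical evaluation of the logarithmic integral gives Li(14854) ≈ 1761.43. The difference π(x) − Li(x) ≈ -21.43 is typically negative for small/moderate x (Li(x) overestimates), though Littlewood's theorem shows this sign changes infinitely often.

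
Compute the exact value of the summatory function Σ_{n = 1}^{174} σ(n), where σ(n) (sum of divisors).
Σ_{n ≤ 174} σ(n) = 24964

Compute σ(n) for each 1 ≤ n ≤ 174: σ(1) = 1, σ(2) = 3, σ(3) = 4, σ(4) = 7, σ(5) = 6, σ(6) = 12, σ(7) = 8, σ(8) = 15, σ(9) = 13, σ(10) = 18, σ(11) = 12, σ(12) = 28, σ(13) = 14, σ(14) = 24, σ(15) = 24, σ(16) = 31, σ(17) = 18, σ(18) = 39, σ(19) = 20, σ(20) = 42, σ(21) = 32, σ(22) = 36, σ(23) = 24, σ(24) = 60, σ(25) = 31, σ(26) = 42, σ(27) = 40, σ(28) = 56, σ(29) = 30, σ(30) = 72, σ(31) = 32, σ(32) = 63, σ(33) = 48, σ(34) = 54, σ(35) = 48, σ(36) = 91, σ(37) = 38, σ(38) = 60, σ(39) = 56, σ(40) = 90, σ(41) = 42, σ(42) = 96, σ(43) = 44, σ(44) = 84, σ(45) = 78, σ(46) = 72, σ(47) = 48, σ(48) = 124, σ(49) = 57, σ(50) = 93, σ(51) = 72, σ(52) = 98, σ(53) = 54, σ(54) = 120, σ(55) = 72, σ(56) = 120, σ(57) = 80, σ(58) = 90, σ(59) = 60, σ(60) = 168, σ(61) = 62, σ(62) = 96, σ(63) = 104, σ(64) = 127, σ(65) = 84, σ(66) = 144, σ(67) = 68, σ(68) = 126, σ(69) = 96, σ(70) = 144, σ(71) = 72, σ(72) = 195, σ(73) = 74, σ(74) = 114, σ(75) = 124, σ(76) = 140, σ(77) = 96, σ(78) = 168, σ(79) = 80, σ(80) = 186, σ(81) = 121, σ(82) = 126, σ(83) = 84, σ(84) = 224, σ(85) = 108, σ(86) = 132, σ(87) = 120, σ(88) = 180, σ(89) = 90, σ(90) = 234, σ(91) = 112, σ(92) = 168, σ(93) = 128, σ(94) = 144, σ(95) = 120, σ(96) = 252, σ(97) = 98, σ(98) = 171, σ(99) = 156, σ(100) = 217, σ(101) = 102, σ(102) = 216, σ(103) = 104, σ(104) = 210, σ(105) = 192, σ(106) = 162, σ(107) = 108, σ(108) = 280, σ(109) = 110, σ(110) = 216, σ(111) = 152, σ(112) = 248, σ(113) = 114, σ(114) = 240, σ(115) = 144, σ(116) = 210, σ(117) = 182, σ(118) = 180, σ(119) = 144, σ(120) = 360, σ(121) = 133, σ(122) = 186, σ(123) = 168, σ(124) = 224, σ(125) = 156, σ(126) = 312, σ(127) = 128, σ(128) = 255, σ(129) = 176, σ(130) = 252, σ(131) = 132, σ(132) = 336, σ(133) = 160, σ(134) = 204, σ(135) = 240, σ(136) = 270, σ(137) = 138, σ(138) = 288, σ(139) = 140, σ(140) = 336, σ(141) = 192, σ(142) = 216, σ(143) = 168, σ(144) = 403, σ(145) = 180, σ(146) = 222, σ(147) = 228, σ(148) = 266, σ(149) = 150, σ(150) = 372, σ(151) = 152, σ(152) = 300, σ(153) = 234, σ(154) = 288, σ(155) = 192, σ(156) = 392, σ(157) = 158, σ(158) = 240, σ(159) = 216, σ(160) = 378, σ(161) = 192, σ(162) = 363, σ(163) = 164, σ(164) = 294, σ(165) = 288, σ(166) = 252, σ(167) = 168, σ(168) = 480, σ(169) = 183, σ(170) = 324, σ(171) = 260, σ(172) = 308, σ(173) = 174, σ(174) = 360. Summing all 174 values: 24964. (Average order: Σ_{n ≤ x} σ(n) ~ (π²/12) x². For x = 174, (π²/12)·174² ≈ 24901.01.)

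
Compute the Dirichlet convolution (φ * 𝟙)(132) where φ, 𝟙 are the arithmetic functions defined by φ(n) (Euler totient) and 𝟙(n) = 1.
(φ * 𝟙)(132) = 132

Divisors of 132: [1, 2, 3, 4, 6, 11, 12, 22, 33, 44, 66, 132]. For each d | 132:
  d = 1: φ(1) · 𝟙(132/1) = 1 · 1 = 1
  d = 2: φ(2) · 𝟙(132/2) = 1 · 1 = 1
  d = 3: φ(3) · 𝟙(132/3) = 2 · 1 = 2
  d = 4: φ(4) · 𝟙(132/4) = 2 · 1 = 2
  d = 6: φ(6) · 𝟙(132/6) = 2 · 1 = 2
  d = 11: φ(11) · 𝟙(132/11) = 10 · 1 = 10
  d = 12: φ(12) · 𝟙(132/12) = 4 · 1 = 4
  d = 22: φ(22) · 𝟙(132/22) = 10 · 1 = 10
  d = 33: φ(33) · 𝟙(132/33) = 20 · 1 = 20
  d = 44: φ(44) · 𝟙(132/44) = 20 · 1 = 20
  d = 66: φ(66) · 𝟙(132/66) = 20 · 1 = 20
  d = 132: φ(132) · 𝟙(132/132) = 40 · 1 = 40
Summing: (φ * 𝟙)(132) = 1 + 1 + 2 + 2 + 2 + 10 + 4 + 10 + 20 + 20 + 20 + 40 = 132.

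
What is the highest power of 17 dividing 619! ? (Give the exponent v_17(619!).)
v_17(619!) = 38

Legendre's formula: v_p(n!) = Σ_{k ≥ 1} ⌊n / p^k⌋. For p = 17, n = 619, the terms are:
  ⌊619/17^1⌋ = ⌊619/17⌋ = 36
  ⌊619/17^2⌋ = ⌊619/289⌋ = 2
(the next term ⌊619/17^3⌋ = 0, terminating the sum). Summing: v_17(619!) = 36 + 2 = 38.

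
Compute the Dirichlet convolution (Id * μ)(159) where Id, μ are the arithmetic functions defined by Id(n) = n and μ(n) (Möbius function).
(Id * μ)(159) = 104

Divisors of 159: [1, 3, 53, 159]. For each d | 159:
  d = 1: Id(1) · μ(159/1) = 1 · 1 = 1
  d = 3: Id(3) · μ(159/3) = 3 · -1 = -3
  d = 53: Id(53) · μ(159/53) = 53 · -1 = -53
  d = 159: Id(159) · μ(159/159) = 159 · 1 = 159
Summing: (Id * μ)(159) = 1 + -3 + -53 + 159 = 104.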